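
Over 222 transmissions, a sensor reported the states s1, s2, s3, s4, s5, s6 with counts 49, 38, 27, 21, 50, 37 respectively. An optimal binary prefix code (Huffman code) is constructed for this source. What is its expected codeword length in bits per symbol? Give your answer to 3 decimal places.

2.554 bits/symbol

Probabilities are the counts divided by 222.
Repeatedly combine the two least-probable nodes; the expected code length is the sum of the merged weights.
merge 7/74 + 9/74 → 8/37
merge 1/6 + 19/111 → 25/74
merge 8/37 + 49/222 → 97/222
merge 25/111 + 25/74 → 125/222
merge 97/222 + 125/222 → 1
L = 8/37 + 25/74 + 97/222 + 125/222 + 1 = 189/74 ≈ 2.554 bits/symbol.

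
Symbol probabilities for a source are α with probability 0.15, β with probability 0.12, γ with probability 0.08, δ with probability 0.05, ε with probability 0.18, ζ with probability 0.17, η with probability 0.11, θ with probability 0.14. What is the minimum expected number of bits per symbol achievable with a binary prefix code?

Repeatedly combine the two least-probable nodes; the expected code length is the sum of the merged weights.
merge 1/20 + 2/25 → 13/100
merge 11/100 + 3/25 → 23/100
merge 13/100 + 7/50 → 27/100
merge 3/20 + 17/100 → 8/25
merge 9/50 + 23/100 → 41/100
merge 27/100 + 8/25 → 59/100
merge 41/100 + 59/100 → 1
L = 13/100 + 23/100 + 27/100 + 8/25 + 41/100 + 59/100 + 1 = 59/20 = 2.95 bits/symbol.

2.95 bits/symbol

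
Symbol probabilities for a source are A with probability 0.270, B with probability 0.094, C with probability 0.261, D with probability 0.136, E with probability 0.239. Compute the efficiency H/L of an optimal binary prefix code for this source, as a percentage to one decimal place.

Entropy H = −Σ p log₂ p ≈ 2.2214 bits.
Huffman merges: 47/500+17/125→23/100; 23/100+239/1000→469/1000; 261/1000+27/100→531/1000; 469/1000+531/1000→1. L = 223/100 ≈ 2.2300.
Efficiency = H/L = 2.2214/2.2300 = 99.6%.

99.6%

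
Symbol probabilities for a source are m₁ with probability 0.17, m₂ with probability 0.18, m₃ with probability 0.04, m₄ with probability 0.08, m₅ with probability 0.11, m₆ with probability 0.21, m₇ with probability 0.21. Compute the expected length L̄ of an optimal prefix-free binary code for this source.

2.7 bits/symbol

Repeatedly combine the two least-probable nodes; the expected code length is the sum of the merged weights.
merge 1/25 + 2/25 → 3/25
merge 11/100 + 3/25 → 23/100
merge 17/100 + 9/50 → 7/20
merge 21/100 + 21/100 → 21/50
merge 23/100 + 7/20 → 29/50
merge 21/50 + 29/50 → 1
L = 3/25 + 23/100 + 7/20 + 21/50 + 29/50 + 1 = 27/10 = 2.7 bits/symbol.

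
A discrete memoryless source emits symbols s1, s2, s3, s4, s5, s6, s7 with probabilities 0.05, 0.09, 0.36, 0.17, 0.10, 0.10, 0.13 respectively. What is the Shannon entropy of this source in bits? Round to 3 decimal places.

H = −Σ pᵢ log₂ pᵢ.
−0.05·log₂(0.05) = 0.2161
−0.09·log₂(0.09) = 0.3127
−0.36·log₂(0.36) = 0.5306
−0.17·log₂(0.17) = 0.4346
−0.10·log₂(0.10) = 0.3322
−0.10·log₂(0.10) = 0.3322
−0.13·log₂(0.13) = 0.3826
Sum ≈ 2.5410 → 2.541 bits.

2.541 bits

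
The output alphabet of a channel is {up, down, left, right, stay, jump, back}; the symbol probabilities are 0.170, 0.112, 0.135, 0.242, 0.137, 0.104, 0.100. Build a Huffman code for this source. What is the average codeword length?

2.758 bits/symbol

Repeatedly combine the two least-probable nodes; the expected code length is the sum of the merged weights.
merge 1/10 + 13/125 → 51/250
merge 14/125 + 27/200 → 247/1000
merge 137/1000 + 17/100 → 307/1000
merge 51/250 + 121/500 → 223/500
merge 247/1000 + 307/1000 → 277/500
merge 223/500 + 277/500 → 1
L = 51/250 + 247/1000 + 307/1000 + 223/500 + 277/500 + 1 = 1379/500 = 2.758 bits/symbol.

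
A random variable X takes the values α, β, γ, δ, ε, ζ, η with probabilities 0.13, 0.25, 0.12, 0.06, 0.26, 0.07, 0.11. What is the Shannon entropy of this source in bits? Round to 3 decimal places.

H = −Σ pᵢ log₂ pᵢ.
−0.13·log₂(0.13) = 0.3826
−0.25·log₂(0.25) = 0.5000
−0.12·log₂(0.12) = 0.3671
−0.06·log₂(0.06) = 0.2435
−0.26·log₂(0.26) = 0.5053
−0.07·log₂(0.07) = 0.2686
−0.11·log₂(0.11) = 0.3503
Sum ≈ 2.6174 → 2.617 bits.

2.617 bits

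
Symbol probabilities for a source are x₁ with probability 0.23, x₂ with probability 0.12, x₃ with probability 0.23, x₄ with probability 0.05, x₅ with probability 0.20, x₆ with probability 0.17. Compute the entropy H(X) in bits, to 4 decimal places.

2.4575 bits

H = −Σ pᵢ log₂ pᵢ.
−0.23·log₂(0.23) = 0.4877
−0.12·log₂(0.12) = 0.3671
−0.23·log₂(0.23) = 0.4877
−0.05·log₂(0.05) = 0.2161
−0.20·log₂(0.20) = 0.4644
−0.17·log₂(0.17) = 0.4346
Sum ≈ 2.4575 → 2.4575 bits.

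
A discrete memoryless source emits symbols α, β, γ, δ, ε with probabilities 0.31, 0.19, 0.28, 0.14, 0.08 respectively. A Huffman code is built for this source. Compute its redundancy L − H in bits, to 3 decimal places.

0.038 bits

Entropy H = −Σ p log₂ p ≈ 2.1819 bits.
Huffman merges: 2/25+7/50→11/50; 19/100+11/50→41/100; 7/25+31/100→59/100; 41/100+59/100→1. L = 111/50 ≈ 2.2200.
L − H = 2.2200 − 2.1819 = 0.038 bits.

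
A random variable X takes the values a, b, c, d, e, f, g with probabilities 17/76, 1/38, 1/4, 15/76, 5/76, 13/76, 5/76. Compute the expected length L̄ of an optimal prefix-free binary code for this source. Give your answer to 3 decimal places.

Repeatedly combine the two least-probable nodes; the expected code length is the sum of the merged weights.
merge 1/38 + 5/76 → 7/76
merge 5/76 + 7/76 → 3/19
merge 3/19 + 13/76 → 25/76
merge 15/76 + 17/76 → 8/19
merge 1/4 + 25/76 → 11/19
merge 8/19 + 11/19 → 1
L = 7/76 + 3/19 + 25/76 + 8/19 + 11/19 + 1 = 49/19 ≈ 2.579 bits/symbol.

2.579 bits/symbol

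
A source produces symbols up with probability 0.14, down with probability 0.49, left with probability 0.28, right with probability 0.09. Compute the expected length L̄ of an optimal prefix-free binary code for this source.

Repeatedly combine the two least-probable nodes; the expected code length is the sum of the merged weights.
merge 9/100 + 7/50 → 23/100
merge 23/100 + 7/25 → 51/100
merge 49/100 + 51/100 → 1
L = 23/100 + 51/100 + 1 = 87/50 = 1.74 bits/symbol.

1.74 bits/symbol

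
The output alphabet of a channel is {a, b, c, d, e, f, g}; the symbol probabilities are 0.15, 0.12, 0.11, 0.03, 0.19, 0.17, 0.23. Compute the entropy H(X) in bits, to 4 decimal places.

H = −Σ pᵢ log₂ pᵢ.
−0.15·log₂(0.15) = 0.4105
−0.12·log₂(0.12) = 0.3671
−0.11·log₂(0.11) = 0.3503
−0.03·log₂(0.03) = 0.1518
−0.19·log₂(0.19) = 0.4552
−0.17·log₂(0.17) = 0.4346
−0.23·log₂(0.23) = 0.4877
Sum ≈ 2.6571 → 2.6571 bits.

2.6571 bits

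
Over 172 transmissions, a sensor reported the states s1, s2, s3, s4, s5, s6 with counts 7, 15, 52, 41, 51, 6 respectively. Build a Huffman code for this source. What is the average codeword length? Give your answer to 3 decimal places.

2.238 bits/symbol

Probabilities are the counts divided by 172.
Repeatedly combine the two least-probable nodes; the expected code length is the sum of the merged weights.
merge 3/86 + 7/172 → 13/172
merge 13/172 + 15/172 → 7/43
merge 7/43 + 41/172 → 69/172
merge 51/172 + 13/43 → 103/172
merge 69/172 + 103/172 → 1
L = 13/172 + 7/43 + 69/172 + 103/172 + 1 = 385/172 ≈ 2.238 bits/symbol.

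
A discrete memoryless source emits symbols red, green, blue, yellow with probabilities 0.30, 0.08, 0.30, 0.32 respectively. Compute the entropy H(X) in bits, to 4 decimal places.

1.8597 bits

H = −Σ pᵢ log₂ pᵢ.
−0.30·log₂(0.30) = 0.5211
−0.08·log₂(0.08) = 0.2915
−0.30·log₂(0.30) = 0.5211
−0.32·log₂(0.32) = 0.5260
Sum ≈ 1.8597 → 1.8597 bits.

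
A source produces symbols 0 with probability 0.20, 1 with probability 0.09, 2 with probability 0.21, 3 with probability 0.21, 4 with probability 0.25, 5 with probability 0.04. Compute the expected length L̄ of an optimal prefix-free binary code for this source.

Repeatedly combine the two least-probable nodes; the expected code length is the sum of the merged weights.
merge 1/25 + 9/100 → 13/100
merge 13/100 + 1/5 → 33/100
merge 21/100 + 21/100 → 21/50
merge 1/4 + 33/100 → 29/50
merge 21/50 + 29/50 → 1
L = 13/100 + 33/100 + 21/50 + 29/50 + 1 = 123/50 = 2.46 bits/symbol.

2.46 bits/symbol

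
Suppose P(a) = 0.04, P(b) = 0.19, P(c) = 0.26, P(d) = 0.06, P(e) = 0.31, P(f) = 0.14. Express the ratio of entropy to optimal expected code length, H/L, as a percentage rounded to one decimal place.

98.7%

Entropy H = −Σ p log₂ p ≈ 2.3107 bits.
Huffman merges: 1/25+3/50→1/10; 1/10+7/50→6/25; 19/100+6/25→43/100; 13/50+31/100→57/100; 43/100+57/100→1. L = 117/50 ≈ 2.3400.
Efficiency = H/L = 2.3107/2.3400 = 98.7%.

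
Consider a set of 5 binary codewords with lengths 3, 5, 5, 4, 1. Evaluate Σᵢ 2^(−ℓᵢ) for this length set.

With common denominator 2^5 = 32: Σ 2^(−ℓᵢ) = 4/32 + 1/32 + 1/32 + 2/32 + 16/32 = 24/32 = 0.75.

0.75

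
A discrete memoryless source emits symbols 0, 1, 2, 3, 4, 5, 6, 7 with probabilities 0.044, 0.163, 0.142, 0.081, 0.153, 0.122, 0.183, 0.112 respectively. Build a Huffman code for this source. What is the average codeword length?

Repeatedly combine the two least-probable nodes; the expected code length is the sum of the merged weights.
merge 11/250 + 81/1000 → 1/8
merge 14/125 + 61/500 → 117/500
merge 1/8 + 71/500 → 267/1000
merge 153/1000 + 163/1000 → 79/250
merge 183/1000 + 117/500 → 417/1000
merge 267/1000 + 79/250 → 583/1000
merge 417/1000 + 583/1000 → 1
L = 1/8 + 117/500 + 267/1000 + 79/250 + 417/1000 + 583/1000 + 1 = 1471/500 = 2.942 bits/symbol.

2.942 bits/symbol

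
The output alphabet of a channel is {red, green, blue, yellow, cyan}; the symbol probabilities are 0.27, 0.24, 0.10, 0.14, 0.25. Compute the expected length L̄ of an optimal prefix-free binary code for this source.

Repeatedly combine the two least-probable nodes; the expected code length is the sum of the merged weights.
merge 1/10 + 7/50 → 6/25
merge 6/25 + 6/25 → 12/25
merge 1/4 + 27/100 → 13/25
merge 12/25 + 13/25 → 1
L = 6/25 + 12/25 + 13/25 + 1 = 56/25 = 2.24 bits/symbol.

2.24 bits/symbol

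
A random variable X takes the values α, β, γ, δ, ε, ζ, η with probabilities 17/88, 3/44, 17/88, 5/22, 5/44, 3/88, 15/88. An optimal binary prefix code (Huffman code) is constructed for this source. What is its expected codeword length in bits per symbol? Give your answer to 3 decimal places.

2.682 bits/symbol

Repeatedly combine the two least-probable nodes; the expected code length is the sum of the merged weights.
merge 3/88 + 3/44 → 9/88
merge 9/88 + 5/44 → 19/88
merge 15/88 + 17/88 → 4/11
merge 17/88 + 19/88 → 9/22
merge 5/22 + 4/11 → 13/22
merge 9/22 + 13/22 → 1
L = 9/88 + 19/88 + 4/11 + 9/22 + 13/22 + 1 = 59/22 ≈ 2.682 bits/symbol.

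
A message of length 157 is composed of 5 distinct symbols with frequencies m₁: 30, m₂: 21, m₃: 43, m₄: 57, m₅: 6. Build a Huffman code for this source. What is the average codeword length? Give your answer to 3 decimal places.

Probabilities are the counts divided by 157.
Repeatedly combine the two least-probable nodes; the expected code length is the sum of the merged weights.
merge 6/157 + 21/157 → 27/157
merge 27/157 + 30/157 → 57/157
merge 43/157 + 57/157 → 100/157
merge 57/157 + 100/157 → 1
L = 27/157 + 57/157 + 100/157 + 1 = 341/157 ≈ 2.172 bits/symbol.

2.172 bits/symbol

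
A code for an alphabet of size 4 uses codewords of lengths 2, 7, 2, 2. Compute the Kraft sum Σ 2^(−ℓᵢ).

0.7578125

With common denominator 2^7 = 128: Σ 2^(−ℓᵢ) = 32/128 + 1/128 + 32/128 + 32/128 = 97/128 = 0.7578125.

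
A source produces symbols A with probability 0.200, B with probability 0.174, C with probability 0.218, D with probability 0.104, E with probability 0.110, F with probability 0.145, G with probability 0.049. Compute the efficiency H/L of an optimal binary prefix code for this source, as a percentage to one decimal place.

Entropy H = −Σ p log₂ p ≈ 2.6895 bits.
Huffman merges: 49/1000+13/125→153/1000; 11/100+29/200→51/200; 153/1000+87/500→327/1000; 1/5+109/500→209/500; 51/200+327/1000→291/500; 209/500+291/500→1. L = 547/200 ≈ 2.7350.
Efficiency = H/L = 2.6895/2.7350 = 98.3%.

98.3%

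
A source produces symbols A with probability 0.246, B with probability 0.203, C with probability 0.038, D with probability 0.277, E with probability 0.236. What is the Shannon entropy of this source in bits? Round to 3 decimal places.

H = −Σ pᵢ log₂ pᵢ.
−0.246·log₂(0.246) = 0.4977
−0.203·log₂(0.203) = 0.4670
−0.038·log₂(0.038) = 0.1793
−0.277·log₂(0.277) = 0.5130
−0.236·log₂(0.236) = 0.4916
Sum ≈ 2.1486 → 2.149 bits.

2.149 bits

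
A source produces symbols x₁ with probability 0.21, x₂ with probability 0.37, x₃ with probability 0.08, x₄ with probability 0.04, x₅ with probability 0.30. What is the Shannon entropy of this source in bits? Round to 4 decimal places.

2.0019 bits

H = −Σ pᵢ log₂ pᵢ.
−0.21·log₂(0.21) = 0.4728
−0.37·log₂(0.37) = 0.5307
−0.08·log₂(0.08) = 0.2915
−0.04·log₂(0.04) = 0.1858
−0.30·log₂(0.30) = 0.5211
Sum ≈ 2.0019 → 2.0019 bits.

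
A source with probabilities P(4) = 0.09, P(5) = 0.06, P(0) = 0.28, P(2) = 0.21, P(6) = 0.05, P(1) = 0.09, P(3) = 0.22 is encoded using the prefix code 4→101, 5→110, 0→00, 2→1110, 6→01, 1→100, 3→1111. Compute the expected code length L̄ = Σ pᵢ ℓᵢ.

L̄ = Σ pᵢ·ℓᵢ = 0.09·3 + 0.06·3 + 0.28·2 + 0.21·4 + 0.05·2 + 0.09·3 + 0.22·4 = 3.1 bits/symbol.

3.1 bits/symbol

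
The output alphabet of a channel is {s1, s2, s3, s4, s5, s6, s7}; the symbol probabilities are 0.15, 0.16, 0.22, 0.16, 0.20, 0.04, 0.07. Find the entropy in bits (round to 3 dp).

2.656 bits

H = −Σ pᵢ log₂ pᵢ.
−0.15·log₂(0.15) = 0.4105
−0.16·log₂(0.16) = 0.4230
−0.22·log₂(0.22) = 0.4806
−0.16·log₂(0.16) = 0.4230
−0.20·log₂(0.20) = 0.4644
−0.04·log₂(0.04) = 0.1858
−0.07·log₂(0.07) = 0.2686
Sum ≈ 2.6558 → 2.656 bits.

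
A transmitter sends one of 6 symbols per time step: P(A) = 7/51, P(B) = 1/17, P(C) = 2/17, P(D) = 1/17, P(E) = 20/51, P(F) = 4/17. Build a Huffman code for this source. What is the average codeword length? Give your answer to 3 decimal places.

Repeatedly combine the two least-probable nodes; the expected code length is the sum of the merged weights.
merge 1/17 + 1/17 → 2/17
merge 2/17 + 2/17 → 4/17
merge 7/51 + 4/17 → 19/51
merge 4/17 + 19/51 → 31/51
merge 20/51 + 31/51 → 1
L = 2/17 + 4/17 + 19/51 + 31/51 + 1 = 7/3 ≈ 2.333 bits/symbol.

2.333 bits/symbol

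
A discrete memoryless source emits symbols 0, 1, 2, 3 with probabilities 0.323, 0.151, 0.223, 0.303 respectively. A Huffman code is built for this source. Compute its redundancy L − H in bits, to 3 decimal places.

Entropy H = −Σ p log₂ p ≈ 1.9432 bits.
Huffman merges: 151/1000+223/1000→187/500; 303/1000+323/1000→313/500; 187/500+313/500→1. L = 2 ≈ 2.0000.
L − H = 2.0000 − 1.9432 = 0.057 bits.

0.057 bits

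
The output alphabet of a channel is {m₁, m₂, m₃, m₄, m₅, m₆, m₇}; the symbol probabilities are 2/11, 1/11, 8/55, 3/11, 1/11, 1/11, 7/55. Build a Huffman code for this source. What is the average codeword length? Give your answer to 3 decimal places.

Repeatedly combine the two least-probable nodes; the expected code length is the sum of the merged weights.
merge 1/11 + 1/11 → 2/11
merge 1/11 + 7/55 → 12/55
merge 8/55 + 2/11 → 18/55
merge 2/11 + 12/55 → 2/5
merge 3/11 + 18/55 → 3/5
merge 2/5 + 3/5 → 1
L = 2/11 + 12/55 + 18/55 + 2/5 + 3/5 + 1 = 30/11 ≈ 2.727 bits/symbol.

2.727 bits/symbol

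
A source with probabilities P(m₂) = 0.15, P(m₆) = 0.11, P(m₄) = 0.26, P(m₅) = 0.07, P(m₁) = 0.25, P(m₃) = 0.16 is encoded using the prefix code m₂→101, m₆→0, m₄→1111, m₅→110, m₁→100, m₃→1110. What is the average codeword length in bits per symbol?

3.2 bits/symbol

L̄ = Σ pᵢ·ℓᵢ = 0.15·3 + 0.11·1 + 0.26·4 + 0.07·3 + 0.25·3 + 0.16·4 = 3.2 bits/symbol.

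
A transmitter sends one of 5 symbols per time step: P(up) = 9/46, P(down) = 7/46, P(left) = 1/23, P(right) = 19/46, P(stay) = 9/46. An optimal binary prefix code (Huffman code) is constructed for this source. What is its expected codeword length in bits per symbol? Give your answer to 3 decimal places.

Repeatedly combine the two least-probable nodes; the expected code length is the sum of the merged weights.
merge 1/23 + 7/46 → 9/46
merge 9/46 + 9/46 → 9/23
merge 9/46 + 9/23 → 27/46
merge 19/46 + 27/46 → 1
L = 9/46 + 9/23 + 27/46 + 1 = 50/23 ≈ 2.174 bits/symbol.

2.174 bits/symbol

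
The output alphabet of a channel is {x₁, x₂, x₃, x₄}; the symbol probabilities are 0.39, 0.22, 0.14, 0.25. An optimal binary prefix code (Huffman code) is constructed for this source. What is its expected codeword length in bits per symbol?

1.97 bits/symbol

Repeatedly combine the two least-probable nodes; the expected code length is the sum of the merged weights.
merge 7/50 + 11/50 → 9/25
merge 1/4 + 9/25 → 61/100
merge 39/100 + 61/100 → 1
L = 9/25 + 61/100 + 1 = 197/100 = 1.97 bits/symbol.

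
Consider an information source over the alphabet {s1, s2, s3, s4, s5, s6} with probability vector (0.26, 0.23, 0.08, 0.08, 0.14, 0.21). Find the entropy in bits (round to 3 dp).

H = −Σ pᵢ log₂ pᵢ.
−0.26·log₂(0.26) = 0.5053
−0.23·log₂(0.23) = 0.4877
−0.08·log₂(0.08) = 0.2915
−0.08·log₂(0.08) = 0.2915
−0.14·log₂(0.14) = 0.3971
−0.21·log₂(0.21) = 0.4728
Sum ≈ 2.4459 → 2.446 bits.

2.446 bits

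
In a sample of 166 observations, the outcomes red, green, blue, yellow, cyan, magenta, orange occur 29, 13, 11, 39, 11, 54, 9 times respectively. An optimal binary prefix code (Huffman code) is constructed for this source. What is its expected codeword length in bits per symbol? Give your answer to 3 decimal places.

Probabilities are the counts divided by 166.
Repeatedly combine the two least-probable nodes; the expected code length is the sum of the merged weights.
merge 9/166 + 11/166 → 10/83
merge 11/166 + 13/166 → 12/83
merge 10/83 + 12/83 → 22/83
merge 29/166 + 39/166 → 34/83
merge 22/83 + 27/83 → 49/83
merge 34/83 + 49/83 → 1
L = 10/83 + 12/83 + 22/83 + 34/83 + 49/83 + 1 = 210/83 ≈ 2.530 bits/symbol.

2.530 bits/symbol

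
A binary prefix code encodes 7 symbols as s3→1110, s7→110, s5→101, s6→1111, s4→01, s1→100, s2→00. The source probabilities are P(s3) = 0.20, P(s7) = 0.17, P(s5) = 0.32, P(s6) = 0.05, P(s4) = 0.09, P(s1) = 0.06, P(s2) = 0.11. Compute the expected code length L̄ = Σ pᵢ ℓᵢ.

L̄ = Σ pᵢ·ℓᵢ = 0.20·4 + 0.17·3 + 0.32·3 + 0.05·4 + 0.09·2 + 0.06·3 + 0.11·2 = 3.05 bits/symbol.

3.05 bits/symbol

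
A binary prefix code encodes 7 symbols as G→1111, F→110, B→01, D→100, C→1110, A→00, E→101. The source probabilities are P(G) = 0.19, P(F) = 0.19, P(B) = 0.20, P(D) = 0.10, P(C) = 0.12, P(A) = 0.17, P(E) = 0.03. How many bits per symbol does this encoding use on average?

2.94 bits/symbol

L̄ = Σ pᵢ·ℓᵢ = 0.19·4 + 0.19·3 + 0.20·2 + 0.10·3 + 0.12·4 + 0.17·2 + 0.03·3 = 2.94 bits/symbol.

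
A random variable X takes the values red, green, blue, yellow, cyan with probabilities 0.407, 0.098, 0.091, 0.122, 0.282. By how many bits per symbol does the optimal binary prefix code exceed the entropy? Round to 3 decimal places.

0.037 bits

Entropy H = −Σ p log₂ p ≈ 2.0562 bits.
Huffman merges: 91/1000+49/500→189/1000; 61/500+189/1000→311/1000; 141/500+311/1000→593/1000; 407/1000+593/1000→1. L = 2093/1000 ≈ 2.0930.
L − H = 2.0930 − 2.0562 = 0.037 bits.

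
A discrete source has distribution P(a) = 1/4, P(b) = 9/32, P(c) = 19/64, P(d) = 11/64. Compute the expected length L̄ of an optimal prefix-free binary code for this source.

2 bits/symbol

Repeatedly combine the two least-probable nodes; the expected code length is the sum of the merged weights.
merge 11/64 + 1/4 → 27/64
merge 9/32 + 19/64 → 37/64
merge 27/64 + 37/64 → 1
L = 27/64 + 37/64 + 1 = 2 bits/symbol.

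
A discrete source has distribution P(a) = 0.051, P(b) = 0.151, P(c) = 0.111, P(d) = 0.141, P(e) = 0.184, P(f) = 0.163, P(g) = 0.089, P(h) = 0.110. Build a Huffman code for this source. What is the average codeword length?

2.956 bits/symbol

Repeatedly combine the two least-probable nodes; the expected code length is the sum of the merged weights.
merge 51/1000 + 89/1000 → 7/50
merge 11/100 + 111/1000 → 221/1000
merge 7/50 + 141/1000 → 281/1000
merge 151/1000 + 163/1000 → 157/500
merge 23/125 + 221/1000 → 81/200
merge 281/1000 + 157/500 → 119/200
merge 81/200 + 119/200 → 1
L = 7/50 + 221/1000 + 281/1000 + 157/500 + 81/200 + 119/200 + 1 = 739/250 = 2.956 bits/symbol.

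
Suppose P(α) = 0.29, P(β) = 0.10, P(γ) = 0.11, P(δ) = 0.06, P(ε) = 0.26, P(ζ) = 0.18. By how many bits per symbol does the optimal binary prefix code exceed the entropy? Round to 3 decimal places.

Entropy H = −Σ p log₂ p ≈ 2.3945 bits.
Huffman merges: 3/50+1/10→4/25; 11/100+4/25→27/100; 9/50+13/50→11/25; 27/100+29/100→14/25; 11/25+14/25→1. L = 243/100 ≈ 2.4300.
L − H = 2.4300 − 2.3945 = 0.035 bits.

0.035 bits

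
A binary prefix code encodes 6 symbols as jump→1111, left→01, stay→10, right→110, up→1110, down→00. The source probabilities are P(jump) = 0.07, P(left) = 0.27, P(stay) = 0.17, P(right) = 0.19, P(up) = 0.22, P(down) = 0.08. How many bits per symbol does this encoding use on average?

2.77 bits/symbol

L̄ = Σ pᵢ·ℓᵢ = 0.07·4 + 0.27·2 + 0.17·2 + 0.19·3 + 0.22·4 + 0.08·2 = 2.77 bits/symbol.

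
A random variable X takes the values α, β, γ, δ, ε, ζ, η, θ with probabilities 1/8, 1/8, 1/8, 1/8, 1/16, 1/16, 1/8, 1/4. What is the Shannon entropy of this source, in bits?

2.875 bits

Each probability is a power of 1/2, so log₂(1/p) is an integer.
H = Σ p·log₂(1/p) = 1/8·3 + 1/8·3 + 1/8·3 + 1/8·3 + 1/16·4 + 1/16·4 + 1/8·3 + 1/4·2 = 2.875 bits.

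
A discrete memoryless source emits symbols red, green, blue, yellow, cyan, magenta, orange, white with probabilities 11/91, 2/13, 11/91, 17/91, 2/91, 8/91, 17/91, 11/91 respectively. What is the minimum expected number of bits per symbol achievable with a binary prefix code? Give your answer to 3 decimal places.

2.923 bits/symbol

Repeatedly combine the two least-probable nodes; the expected code length is the sum of the merged weights.
merge 2/91 + 8/91 → 10/91
merge 10/91 + 11/91 → 3/13
merge 11/91 + 11/91 → 22/91
merge 2/13 + 17/91 → 31/91
merge 17/91 + 3/13 → 38/91
merge 22/91 + 31/91 → 53/91
merge 38/91 + 53/91 → 1
L = 10/91 + 3/13 + 22/91 + 31/91 + 38/91 + 53/91 + 1 = 38/13 ≈ 2.923 bits/symbol.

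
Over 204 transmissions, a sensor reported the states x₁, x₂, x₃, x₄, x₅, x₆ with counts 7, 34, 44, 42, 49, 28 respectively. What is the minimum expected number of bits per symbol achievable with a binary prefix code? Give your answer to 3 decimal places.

2.510 bits/symbol

Probabilities are the counts divided by 204.
Repeatedly combine the two least-probable nodes; the expected code length is the sum of the merged weights.
merge 7/204 + 7/51 → 35/204
merge 1/6 + 35/204 → 23/68
merge 7/34 + 11/51 → 43/102
merge 49/204 + 23/68 → 59/102
merge 43/102 + 59/102 → 1
L = 35/204 + 23/68 + 43/102 + 59/102 + 1 = 128/51 ≈ 2.510 bits/symbol.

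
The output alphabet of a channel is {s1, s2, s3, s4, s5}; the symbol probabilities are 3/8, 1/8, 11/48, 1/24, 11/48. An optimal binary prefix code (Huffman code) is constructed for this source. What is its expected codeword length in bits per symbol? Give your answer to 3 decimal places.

Repeatedly combine the two least-probable nodes; the expected code length is the sum of the merged weights.
merge 1/24 + 1/8 → 1/6
merge 1/6 + 11/48 → 19/48
merge 11/48 + 3/8 → 29/48
merge 19/48 + 29/48 → 1
L = 1/6 + 19/48 + 29/48 + 1 = 13/6 ≈ 2.167 bits/symbol.

2.167 bits/symbol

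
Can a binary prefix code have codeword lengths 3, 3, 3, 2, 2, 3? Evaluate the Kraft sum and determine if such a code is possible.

1; yes

With common denominator 2^3 = 8: Σ 2^(−ℓᵢ) = 1/8 + 1/8 + 1/8 + 2/8 + 2/8 + 1/8 = 8/8 = 1.
Kraft's inequality requires Σ ≤ 1; here Σ = 1 ≤ 1, so such a prefix code exists.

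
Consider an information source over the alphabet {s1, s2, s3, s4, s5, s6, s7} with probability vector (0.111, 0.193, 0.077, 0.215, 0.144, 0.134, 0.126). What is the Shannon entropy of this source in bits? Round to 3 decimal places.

H = −Σ pᵢ log₂ pᵢ.
−0.111·log₂(0.111) = 0.3520
−0.193·log₂(0.193) = 0.4581
−0.077·log₂(0.077) = 0.2848
−0.215·log₂(0.215) = 0.4768
−0.144·log₂(0.144) = 0.4026
−0.134·log₂(0.134) = 0.3886
−0.126·log₂(0.126) = 0.3766
Sum ≈ 2.7394 → 2.739 bits.

2.739 bits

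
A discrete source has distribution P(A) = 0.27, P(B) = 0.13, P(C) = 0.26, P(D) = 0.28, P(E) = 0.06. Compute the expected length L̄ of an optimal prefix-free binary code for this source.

Repeatedly combine the two least-probable nodes; the expected code length is the sum of the merged weights.
merge 3/50 + 13/100 → 19/100
merge 19/100 + 13/50 → 9/20
merge 27/100 + 7/25 → 11/20
merge 9/20 + 11/20 → 1
L = 19/100 + 9/20 + 11/20 + 1 = 219/100 = 2.19 bits/symbol.

2.19 bits/symbol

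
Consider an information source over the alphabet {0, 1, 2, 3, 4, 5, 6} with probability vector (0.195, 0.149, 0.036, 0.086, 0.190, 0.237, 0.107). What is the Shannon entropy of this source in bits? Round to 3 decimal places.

H = −Σ pᵢ log₂ pᵢ.
−0.195·log₂(0.195) = 0.4599
−0.149·log₂(0.149) = 0.4092
−0.036·log₂(0.036) = 0.1727
−0.086·log₂(0.086) = 0.3044
−0.190·log₂(0.190) = 0.4552
−0.237·log₂(0.237) = 0.4923
−0.107·log₂(0.107) = 0.3450
Sum ≈ 2.6387 → 2.639 bits.

2.639 bits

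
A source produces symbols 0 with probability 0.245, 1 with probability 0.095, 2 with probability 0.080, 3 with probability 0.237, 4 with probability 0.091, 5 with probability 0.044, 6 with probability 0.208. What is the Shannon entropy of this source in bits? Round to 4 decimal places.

2.5877 bits

H = −Σ pᵢ log₂ pᵢ.
−0.245·log₂(0.245) = 0.4971
−0.095·log₂(0.095) = 0.3226
−0.080·log₂(0.080) = 0.2915
−0.237·log₂(0.237) = 0.4923
−0.091·log₂(0.091) = 0.3147
−0.044·log₂(0.044) = 0.1983
−0.208·log₂(0.208) = 0.4712
Sum ≈ 2.5877 → 2.5877 bits.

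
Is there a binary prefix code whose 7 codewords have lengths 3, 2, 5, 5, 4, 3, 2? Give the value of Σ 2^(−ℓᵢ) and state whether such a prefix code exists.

With common denominator 2^5 = 32: Σ 2^(−ℓᵢ) = 4/32 + 8/32 + 1/32 + 1/32 + 2/32 + 4/32 + 8/32 = 28/32 = 0.875.
Kraft's inequality requires Σ ≤ 1; here Σ = 0.875 ≤ 1, so such a prefix code exists.

0.875; yes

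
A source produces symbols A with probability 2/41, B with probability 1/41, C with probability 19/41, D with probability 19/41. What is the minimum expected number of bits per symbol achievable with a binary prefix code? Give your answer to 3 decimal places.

1.610 bits/symbol

Repeatedly combine the two least-probable nodes; the expected code length is the sum of the merged weights.
merge 1/41 + 2/41 → 3/41
merge 3/41 + 19/41 → 22/41
merge 19/41 + 22/41 → 1
L = 3/41 + 22/41 + 1 = 66/41 ≈ 1.610 bits/symbol.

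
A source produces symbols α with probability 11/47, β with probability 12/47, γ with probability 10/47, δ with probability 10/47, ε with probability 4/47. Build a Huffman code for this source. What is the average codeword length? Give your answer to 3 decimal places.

Repeatedly combine the two least-probable nodes; the expected code length is the sum of the merged weights.
merge 4/47 + 10/47 → 14/47
merge 10/47 + 11/47 → 21/47
merge 12/47 + 14/47 → 26/47
merge 21/47 + 26/47 → 1
L = 14/47 + 21/47 + 26/47 + 1 = 108/47 ≈ 2.298 bits/symbol.

2.298 bits/symbol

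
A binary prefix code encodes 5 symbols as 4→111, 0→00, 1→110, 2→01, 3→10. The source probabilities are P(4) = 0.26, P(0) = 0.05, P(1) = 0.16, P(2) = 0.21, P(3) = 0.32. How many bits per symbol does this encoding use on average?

L̄ = Σ pᵢ·ℓᵢ = 0.26·3 + 0.05·2 + 0.16·3 + 0.21·2 + 0.32·2 = 2.42 bits/symbol.

2.42 bits/symbol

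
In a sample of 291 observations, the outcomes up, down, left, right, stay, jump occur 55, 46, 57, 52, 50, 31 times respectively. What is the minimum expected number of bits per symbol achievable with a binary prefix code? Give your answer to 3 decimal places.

2.615 bits/symbol

Probabilities are the counts divided by 291.
Repeatedly combine the two least-probable nodes; the expected code length is the sum of the merged weights.
merge 31/291 + 46/291 → 77/291
merge 50/291 + 52/291 → 34/97
merge 55/291 + 19/97 → 112/291
merge 77/291 + 34/97 → 179/291
merge 112/291 + 179/291 → 1
L = 77/291 + 34/97 + 112/291 + 179/291 + 1 = 761/291 ≈ 2.615 bits/symbol.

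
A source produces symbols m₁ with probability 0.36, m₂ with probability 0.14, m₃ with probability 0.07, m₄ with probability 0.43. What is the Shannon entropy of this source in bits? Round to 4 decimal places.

1.7198 bits

H = −Σ pᵢ log₂ pᵢ.
−0.36·log₂(0.36) = 0.5306
−0.14·log₂(0.14) = 0.3971
−0.07·log₂(0.07) = 0.2686
−0.43·log₂(0.43) = 0.5236
Sum ≈ 1.7198 → 1.7198 bits.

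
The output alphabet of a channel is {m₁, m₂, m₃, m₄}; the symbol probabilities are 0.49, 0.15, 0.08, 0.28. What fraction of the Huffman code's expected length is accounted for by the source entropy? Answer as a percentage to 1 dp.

Entropy H = −Σ p log₂ p ≈ 1.7206 bits.
Huffman merges: 2/25+3/20→23/100; 23/100+7/25→51/100; 49/100+51/100→1. L = 87/50 ≈ 1.7400.
Efficiency = H/L = 1.7206/1.7400 = 98.9%.

98.9%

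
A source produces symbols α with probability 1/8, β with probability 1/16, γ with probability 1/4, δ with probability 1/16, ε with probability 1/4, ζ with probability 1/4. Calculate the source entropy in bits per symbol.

2.375 bits

Each probability is a power of 1/2, so log₂(1/p) is an integer.
H = Σ p·log₂(1/p) = 1/8·3 + 1/16·4 + 1/4·2 + 1/16·4 + 1/4·2 + 1/4·2 = 2.375 bits.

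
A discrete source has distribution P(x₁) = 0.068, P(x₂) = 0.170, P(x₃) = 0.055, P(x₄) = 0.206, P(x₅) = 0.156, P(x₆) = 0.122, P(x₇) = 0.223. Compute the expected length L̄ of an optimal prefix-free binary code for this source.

2.694 bits/symbol

Repeatedly combine the two least-probable nodes; the expected code length is the sum of the merged weights.
merge 11/200 + 17/250 → 123/1000
merge 61/500 + 123/1000 → 49/200
merge 39/250 + 17/100 → 163/500
merge 103/500 + 223/1000 → 429/1000
merge 49/200 + 163/500 → 571/1000
merge 429/1000 + 571/1000 → 1
L = 123/1000 + 49/200 + 163/500 + 429/1000 + 571/1000 + 1 = 1347/500 = 2.694 bits/symbol.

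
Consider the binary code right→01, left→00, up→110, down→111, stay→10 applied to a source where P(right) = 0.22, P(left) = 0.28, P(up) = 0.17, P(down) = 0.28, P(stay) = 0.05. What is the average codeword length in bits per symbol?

L̄ = Σ pᵢ·ℓᵢ = 0.22·2 + 0.28·2 + 0.17·3 + 0.28·3 + 0.05·2 = 2.45 bits/symbol.

2.45 bits/symbol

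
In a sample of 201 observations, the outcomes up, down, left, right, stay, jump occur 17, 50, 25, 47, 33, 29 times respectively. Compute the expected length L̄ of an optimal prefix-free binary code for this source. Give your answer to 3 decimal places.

Probabilities are the counts divided by 201.
Repeatedly combine the two least-probable nodes; the expected code length is the sum of the merged weights.
merge 17/201 + 25/201 → 14/67
merge 29/201 + 11/67 → 62/201
merge 14/67 + 47/201 → 89/201
merge 50/201 + 62/201 → 112/201
merge 89/201 + 112/201 → 1
L = 14/67 + 62/201 + 89/201 + 112/201 + 1 = 506/201 ≈ 2.517 bits/symbol.

2.517 bits/symbol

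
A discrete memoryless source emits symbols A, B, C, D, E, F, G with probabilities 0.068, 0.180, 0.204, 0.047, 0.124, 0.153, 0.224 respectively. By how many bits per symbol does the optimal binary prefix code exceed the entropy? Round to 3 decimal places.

Entropy H = −Σ p log₂ p ≈ 2.6555 bits.
Huffman merges: 47/1000+17/250→23/200; 23/200+31/250→239/1000; 153/1000+9/50→333/1000; 51/250+28/125→107/250; 239/1000+333/1000→143/250; 107/250+143/250→1. L = 2687/1000 ≈ 2.6870.
L − H = 2.6870 − 2.6555 = 0.031 bits.

0.031 bits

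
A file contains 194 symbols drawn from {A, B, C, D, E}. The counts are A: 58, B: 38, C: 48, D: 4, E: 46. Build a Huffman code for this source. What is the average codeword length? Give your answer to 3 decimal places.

Probabilities are the counts divided by 194.
Repeatedly combine the two least-probable nodes; the expected code length is the sum of the merged weights.
merge 2/97 + 19/97 → 21/97
merge 21/97 + 23/97 → 44/97
merge 24/97 + 29/97 → 53/97
merge 44/97 + 53/97 → 1
L = 21/97 + 44/97 + 53/97 + 1 = 215/97 ≈ 2.216 bits/symbol.

2.216 bits/symbol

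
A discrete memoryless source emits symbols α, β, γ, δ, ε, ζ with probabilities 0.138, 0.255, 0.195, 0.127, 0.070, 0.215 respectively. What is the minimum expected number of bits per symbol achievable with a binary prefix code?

2.53 bits/symbol

Repeatedly combine the two least-probable nodes; the expected code length is the sum of the merged weights.
merge 7/100 + 127/1000 → 197/1000
merge 69/500 + 39/200 → 333/1000
merge 197/1000 + 43/200 → 103/250
merge 51/200 + 333/1000 → 147/250
merge 103/250 + 147/250 → 1
L = 197/1000 + 333/1000 + 103/250 + 147/250 + 1 = 253/100 = 2.53 bits/symbol.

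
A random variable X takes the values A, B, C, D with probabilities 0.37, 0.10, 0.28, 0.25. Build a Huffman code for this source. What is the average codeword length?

1.98 bits/symbol

Repeatedly combine the two least-probable nodes; the expected code length is the sum of the merged weights.
merge 1/10 + 1/4 → 7/20
merge 7/25 + 7/20 → 63/100
merge 37/100 + 63/100 → 1
L = 7/20 + 63/100 + 1 = 99/50 = 1.98 bits/symbol.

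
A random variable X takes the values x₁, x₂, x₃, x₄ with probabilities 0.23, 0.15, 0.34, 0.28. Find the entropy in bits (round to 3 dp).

H = −Σ pᵢ log₂ pᵢ.
−0.23·log₂(0.23) = 0.4877
−0.15·log₂(0.15) = 0.4105
−0.34·log₂(0.34) = 0.5292
−0.28·log₂(0.28) = 0.5142
Sum ≈ 1.9416 → 1.942 bits.

1.942 bits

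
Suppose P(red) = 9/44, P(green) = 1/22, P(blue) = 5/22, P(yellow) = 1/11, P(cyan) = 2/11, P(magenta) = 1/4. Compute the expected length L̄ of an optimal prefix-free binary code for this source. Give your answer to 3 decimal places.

Repeatedly combine the two least-probable nodes; the expected code length is the sum of the merged weights.
merge 1/22 + 1/11 → 3/22
merge 3/22 + 2/11 → 7/22
merge 9/44 + 5/22 → 19/44
merge 1/4 + 7/22 → 25/44
merge 19/44 + 25/44 → 1
L = 3/22 + 7/22 + 19/44 + 25/44 + 1 = 27/11 ≈ 2.455 bits/symbol.

2.455 bits/symbol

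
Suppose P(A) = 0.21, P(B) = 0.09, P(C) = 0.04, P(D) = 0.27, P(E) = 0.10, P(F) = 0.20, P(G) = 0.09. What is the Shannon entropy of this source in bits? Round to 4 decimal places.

2.5905 bits

H = −Σ pᵢ log₂ pᵢ.
−0.21·log₂(0.21) = 0.4728
−0.09·log₂(0.09) = 0.3127
−0.04·log₂(0.04) = 0.1858
−0.27·log₂(0.27) = 0.5100
−0.10·log₂(0.10) = 0.3322
−0.20·log₂(0.20) = 0.4644
−0.09·log₂(0.09) = 0.3127
Sum ≈ 2.5905 → 2.5905 bits.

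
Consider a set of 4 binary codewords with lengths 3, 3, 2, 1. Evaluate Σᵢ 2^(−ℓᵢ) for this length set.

1

With common denominator 2^3 = 8: Σ 2^(−ℓᵢ) = 1/8 + 1/8 + 2/8 + 4/8 = 8/8 = 1.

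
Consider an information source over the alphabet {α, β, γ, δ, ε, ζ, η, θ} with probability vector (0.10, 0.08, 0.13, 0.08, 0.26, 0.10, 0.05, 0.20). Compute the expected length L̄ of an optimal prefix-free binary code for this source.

Repeatedly combine the two least-probable nodes; the expected code length is the sum of the merged weights.
merge 1/20 + 2/25 → 13/100
merge 2/25 + 1/10 → 9/50
merge 1/10 + 13/100 → 23/100
merge 13/100 + 9/50 → 31/100
merge 1/5 + 23/100 → 43/100
merge 13/50 + 31/100 → 57/100
merge 43/100 + 57/100 → 1
L = 13/100 + 9/50 + 23/100 + 31/100 + 43/100 + 57/100 + 1 = 57/20 = 2.85 bits/symbol.

2.85 bits/symbol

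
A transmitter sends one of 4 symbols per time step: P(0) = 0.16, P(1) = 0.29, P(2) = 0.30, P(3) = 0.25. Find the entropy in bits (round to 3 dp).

H = −Σ pᵢ log₂ pᵢ.
−0.16·log₂(0.16) = 0.4230
−0.29·log₂(0.29) = 0.5179
−0.30·log₂(0.30) = 0.5211
−0.25·log₂(0.25) = 0.5000
Sum ≈ 1.9620 → 1.962 bits.

1.962 bits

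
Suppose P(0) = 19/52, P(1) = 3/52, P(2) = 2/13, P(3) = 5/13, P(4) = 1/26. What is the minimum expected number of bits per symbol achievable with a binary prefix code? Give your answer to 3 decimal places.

1.962 bits/symbol

Repeatedly combine the two least-probable nodes; the expected code length is the sum of the merged weights.
merge 1/26 + 3/52 → 5/52
merge 5/52 + 2/13 → 1/4
merge 1/4 + 19/52 → 8/13
merge 5/13 + 8/13 → 1
L = 5/52 + 1/4 + 8/13 + 1 = 51/26 ≈ 1.962 bits/symbol.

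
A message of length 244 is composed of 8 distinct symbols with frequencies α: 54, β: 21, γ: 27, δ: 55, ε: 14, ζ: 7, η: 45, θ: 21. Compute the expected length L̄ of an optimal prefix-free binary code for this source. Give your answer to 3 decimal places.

2.811 bits/symbol

Probabilities are the counts divided by 244.
Repeatedly combine the two least-probable nodes; the expected code length is the sum of the merged weights.
merge 7/244 + 7/122 → 21/244
merge 21/244 + 21/244 → 21/122
merge 21/244 + 27/244 → 12/61
merge 21/122 + 45/244 → 87/244
merge 12/61 + 27/122 → 51/122
merge 55/244 + 87/244 → 71/122
merge 51/122 + 71/122 → 1
L = 21/244 + 21/122 + 12/61 + 87/244 + 51/122 + 71/122 + 1 = 343/122 ≈ 2.811 bits/symbol.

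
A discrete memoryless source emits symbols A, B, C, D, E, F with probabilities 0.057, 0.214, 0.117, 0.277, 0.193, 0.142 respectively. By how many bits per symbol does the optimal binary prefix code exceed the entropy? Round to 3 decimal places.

0.045 bits

Entropy H = −Σ p log₂ p ≈ 2.4447 bits.
Huffman merges: 57/1000+117/1000→87/500; 71/500+87/500→79/250; 193/1000+107/500→407/1000; 277/1000+79/250→593/1000; 407/1000+593/1000→1. L = 249/100 ≈ 2.4900.
L − H = 2.4900 − 2.4447 = 0.045 bits.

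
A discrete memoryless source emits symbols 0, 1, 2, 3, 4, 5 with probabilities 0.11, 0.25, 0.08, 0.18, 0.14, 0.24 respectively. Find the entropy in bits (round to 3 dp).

2.478 bits

H = −Σ pᵢ log₂ pᵢ.
−0.11·log₂(0.11) = 0.3503
−0.25·log₂(0.25) = 0.5000
−0.08·log₂(0.08) = 0.2915
−0.18·log₂(0.18) = 0.4453
−0.14·log₂(0.14) = 0.3971
−0.24·log₂(0.24) = 0.4941
Sum ≈ 2.4783 → 2.478 bits.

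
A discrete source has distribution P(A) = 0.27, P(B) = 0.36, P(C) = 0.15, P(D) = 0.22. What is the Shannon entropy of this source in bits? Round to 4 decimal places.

1.9318 bits

H = −Σ pᵢ log₂ pᵢ.
−0.27·log₂(0.27) = 0.5100
−0.36·log₂(0.36) = 0.5306
−0.15·log₂(0.15) = 0.4105
−0.22·log₂(0.22) = 0.4806
Sum ≈ 1.9318 → 1.9318 bits.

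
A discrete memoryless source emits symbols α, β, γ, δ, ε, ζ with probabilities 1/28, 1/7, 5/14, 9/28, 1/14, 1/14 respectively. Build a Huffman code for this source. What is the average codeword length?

Repeatedly combine the two least-probable nodes; the expected code length is the sum of the merged weights.
merge 1/28 + 1/14 → 3/28
merge 1/14 + 3/28 → 5/28
merge 1/7 + 5/28 → 9/28
merge 9/28 + 9/28 → 9/14
merge 5/14 + 9/14 → 1
L = 3/28 + 5/28 + 9/28 + 9/14 + 1 = 9/4 = 2.25 bits/symbol.

2.25 bits/symbol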